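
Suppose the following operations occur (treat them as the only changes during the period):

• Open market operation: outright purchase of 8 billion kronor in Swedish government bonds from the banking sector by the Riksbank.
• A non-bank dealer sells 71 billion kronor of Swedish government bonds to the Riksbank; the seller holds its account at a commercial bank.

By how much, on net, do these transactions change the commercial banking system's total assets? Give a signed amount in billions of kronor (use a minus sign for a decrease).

OMO purchase (from banks) 8 billion kronor: just an asset swap on bank balance sheets → 0.
Asset purchase (from non-banks) 71 billion kronor: bank balance sheets expand → +71B.
Net: 0 + 71 = +71 billion.

+71 billion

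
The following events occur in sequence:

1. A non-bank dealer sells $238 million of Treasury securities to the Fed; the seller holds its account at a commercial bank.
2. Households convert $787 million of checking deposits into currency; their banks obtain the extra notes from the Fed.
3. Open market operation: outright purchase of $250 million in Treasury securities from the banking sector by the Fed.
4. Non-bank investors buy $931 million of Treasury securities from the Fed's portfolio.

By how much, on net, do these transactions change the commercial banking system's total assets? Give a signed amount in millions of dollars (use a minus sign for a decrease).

-$1480 million

Fed balance sheet:
  Assets:      Securities −$443M
  Liabilities: Bank reserves −$1230M, Currency in circulation +$787M
Commercial banking system:
  Assets:      Reserves at CB −$1230M, Securities −$250M
  Liabilities: Checkable deposits −$1480M
Change in total bank assets = -$1480 million.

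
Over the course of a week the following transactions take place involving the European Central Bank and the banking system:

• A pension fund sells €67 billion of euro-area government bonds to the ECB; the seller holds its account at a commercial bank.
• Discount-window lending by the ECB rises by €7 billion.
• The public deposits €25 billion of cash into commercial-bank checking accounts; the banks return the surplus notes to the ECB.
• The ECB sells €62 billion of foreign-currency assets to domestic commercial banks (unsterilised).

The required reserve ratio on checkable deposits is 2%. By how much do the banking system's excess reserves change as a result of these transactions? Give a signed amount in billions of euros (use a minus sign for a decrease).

Asset purchase (from non-banks) €67 billion: reserves +€67B, deposits +€67B.
Discount-window loan €7 billion: reserves +€7B, deposits 0.
Currency deposit €25 billion: reserves +€25B, deposits +€25B.
FX sale €62 billion: reserves −€62B, deposits 0.
Totals: Δreserves = +€37B, Δdeposits = +€92B.
Δrequired reserves = 2% × +€92B = +€1.84B.
Δexcess reserves = Δreserves − Δrequired = +€37B − (+€1.84B) = +€35.16 billion.

+€35.16 billion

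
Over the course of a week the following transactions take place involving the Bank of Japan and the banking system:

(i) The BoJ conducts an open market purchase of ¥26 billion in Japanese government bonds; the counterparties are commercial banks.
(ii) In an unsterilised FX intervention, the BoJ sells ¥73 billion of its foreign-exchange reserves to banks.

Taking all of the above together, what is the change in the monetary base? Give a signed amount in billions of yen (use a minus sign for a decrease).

BoJ balance sheet:
  Assets:      Securities +¥26B, Foreign assets −¥73B
  Liabilities: Bank reserves −¥47B
Monetary base = currency + reserves: 0 + (−¥47B) = -¥47 billion.

-¥47 billion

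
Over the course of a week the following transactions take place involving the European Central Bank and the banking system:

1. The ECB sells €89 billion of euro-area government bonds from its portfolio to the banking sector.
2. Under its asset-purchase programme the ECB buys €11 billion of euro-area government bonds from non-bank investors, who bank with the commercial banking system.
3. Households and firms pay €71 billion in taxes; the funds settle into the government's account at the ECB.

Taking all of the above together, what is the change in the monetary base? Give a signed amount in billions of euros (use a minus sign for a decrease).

OMO sale (to banks) €89 billion: ECB balance sheet contracts → −€89B.
Asset purchase (from non-banks) €11 billion: ECB balance sheet expands → +€11B.
Government account inflow €71 billion: reserves shift to a non-base liability → −€71B.
Net: −89 + 11 − 71 = -€149 billion.

-€149 billion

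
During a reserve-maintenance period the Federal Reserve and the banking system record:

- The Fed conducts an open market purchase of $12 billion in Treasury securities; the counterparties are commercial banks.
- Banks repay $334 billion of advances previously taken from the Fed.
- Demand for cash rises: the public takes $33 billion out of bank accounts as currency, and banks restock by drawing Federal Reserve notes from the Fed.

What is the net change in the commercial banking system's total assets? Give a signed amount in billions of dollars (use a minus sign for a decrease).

OMO purchase (from banks) $12 billion: just an asset swap on bank balance sheets → 0.
Discount-window repayment $334 billion: bank balance sheets shrink → −$334B.
Currency withdrawal $33 billion: bank balance sheets shrink → −$33B.
Net: 0 − 334 − 33 = -$367 billion.

-$367 billion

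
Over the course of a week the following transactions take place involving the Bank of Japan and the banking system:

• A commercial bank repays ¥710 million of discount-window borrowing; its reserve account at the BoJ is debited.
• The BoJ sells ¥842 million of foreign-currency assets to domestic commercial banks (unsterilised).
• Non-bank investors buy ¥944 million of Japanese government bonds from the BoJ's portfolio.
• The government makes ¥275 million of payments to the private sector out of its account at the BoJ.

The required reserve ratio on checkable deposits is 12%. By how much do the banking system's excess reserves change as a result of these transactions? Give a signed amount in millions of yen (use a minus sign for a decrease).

Discount-window repayment ¥710 million: reserves −¥710M, deposits 0.
FX sale ¥842 million: reserves −¥842M, deposits 0.
Asset sale (to non-banks) ¥944 million: reserves −¥944M, deposits −¥944M.
Government spending ¥275 million: reserves +¥275M, deposits +¥275M.
Totals: Δreserves = −¥2221M, Δdeposits = −¥669M.
Δrequired reserves = 12% × −¥669M = −¥80.28M.
Δexcess reserves = Δreserves − Δrequired = −¥2221M − (−¥80.28M) = -¥2140.72 million.

-¥2140.72 million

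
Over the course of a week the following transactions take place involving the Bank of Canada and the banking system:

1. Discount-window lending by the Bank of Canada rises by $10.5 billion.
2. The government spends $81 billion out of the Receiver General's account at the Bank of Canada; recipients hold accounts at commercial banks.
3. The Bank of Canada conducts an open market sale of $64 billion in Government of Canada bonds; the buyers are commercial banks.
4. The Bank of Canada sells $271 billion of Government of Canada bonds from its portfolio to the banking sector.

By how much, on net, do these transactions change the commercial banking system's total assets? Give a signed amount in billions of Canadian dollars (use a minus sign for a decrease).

Bank of Canada balance sheet:
  Assets:      Securities −$335B, Loans to banks +$10.5B
  Liabilities: Bank reserves −$243.5B, Government deposits −$81B
Commercial banking system:
  Assets:      Reserves at CB −$243.5B, Securities +$335B
  Liabilities: Checkable deposits +$81B, Borrowings from CB +$10.5B
Change in total bank assets = +$91.5 billion.

+$91.5 billion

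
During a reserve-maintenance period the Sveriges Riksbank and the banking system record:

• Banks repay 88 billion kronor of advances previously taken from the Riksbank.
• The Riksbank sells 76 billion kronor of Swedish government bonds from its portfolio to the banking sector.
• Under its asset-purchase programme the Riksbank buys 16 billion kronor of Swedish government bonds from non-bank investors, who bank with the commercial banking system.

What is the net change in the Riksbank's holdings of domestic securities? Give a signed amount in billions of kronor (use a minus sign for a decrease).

Discount-window repayment 88 billion kronor: the Riksbank's securities portfolio is untouched → 0.
OMO sale (to banks) 76 billion kronor: securities removed from the Riksbank's portfolio → −76B.
Asset purchase (from non-banks) 16 billion kronor: securities added to the Riksbank's portfolio → +16B.
Net: 0 − 76 + 16 = -60 billion.

-60 billion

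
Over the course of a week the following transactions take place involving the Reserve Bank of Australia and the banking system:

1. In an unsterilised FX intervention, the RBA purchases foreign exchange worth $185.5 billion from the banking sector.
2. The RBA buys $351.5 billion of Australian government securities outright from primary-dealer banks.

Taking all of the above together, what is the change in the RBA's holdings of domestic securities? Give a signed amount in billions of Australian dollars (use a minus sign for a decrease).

+$351.5 billion

FX purchase $185.5 billion: the RBA's securities portfolio is untouched → 0.
OMO purchase (from banks) $351.5 billion: securities added to the RBA's portfolio → +$351.5B.
Net: 0 + 351.5 = +$351.5 billion.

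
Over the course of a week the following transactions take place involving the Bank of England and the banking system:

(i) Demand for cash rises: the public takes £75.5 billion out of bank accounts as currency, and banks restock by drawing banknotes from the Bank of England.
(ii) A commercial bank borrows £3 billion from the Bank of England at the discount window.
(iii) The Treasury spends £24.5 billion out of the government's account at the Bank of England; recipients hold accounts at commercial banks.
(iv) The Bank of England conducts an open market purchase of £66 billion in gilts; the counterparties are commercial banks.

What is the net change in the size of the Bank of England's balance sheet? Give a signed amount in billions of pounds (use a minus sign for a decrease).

+£69 billion

Currency withdrawal £75.5 billion: only the composition of liabilities changes → 0.
Discount-window loan £3 billion: a Bank of England asset is acquired → +£3B.
Government spending £24.5 billion: only the composition of liabilities changes → 0.
OMO purchase (from banks) £66 billion: a Bank of England asset is acquired → +£66B.
Net: 0 + 3 + 0 + 66 = +£69 billion.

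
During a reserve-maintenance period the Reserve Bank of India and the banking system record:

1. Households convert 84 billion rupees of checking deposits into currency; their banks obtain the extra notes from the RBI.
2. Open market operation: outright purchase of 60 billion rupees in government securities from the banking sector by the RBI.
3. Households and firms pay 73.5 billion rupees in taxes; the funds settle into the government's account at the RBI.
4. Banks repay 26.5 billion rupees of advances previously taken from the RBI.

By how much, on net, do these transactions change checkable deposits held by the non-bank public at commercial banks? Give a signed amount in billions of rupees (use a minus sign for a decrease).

-157.5 billion

Currency withdrawal 84 billion rupees: non-bank counterparties' bank balances fall → −84B.
OMO purchase (from banks) 60 billion rupees: the counterparty is a bank, so public deposits are unchanged → 0.
Government account inflow 73.5 billion rupees: non-bank counterparties' bank balances fall → −73.5B.
Discount-window repayment 26.5 billion rupees: the counterparty is a bank, so public deposits are unchanged → 0.
Net: −84 + 0 − 73.5 + 0 = -157.5 billion.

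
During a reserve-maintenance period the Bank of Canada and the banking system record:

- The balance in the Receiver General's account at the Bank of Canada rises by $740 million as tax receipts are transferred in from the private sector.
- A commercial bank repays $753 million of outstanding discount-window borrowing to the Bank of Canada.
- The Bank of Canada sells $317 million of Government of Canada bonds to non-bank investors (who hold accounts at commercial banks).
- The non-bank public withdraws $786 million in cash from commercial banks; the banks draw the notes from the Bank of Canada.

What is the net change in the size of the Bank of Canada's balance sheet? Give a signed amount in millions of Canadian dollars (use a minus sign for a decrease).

-$1070 million

Government account inflow $740 million: only the composition of liabilities changes → 0.
Discount-window repayment $753 million: a Bank of Canada asset is shed → −$753M.
Asset sale (to non-banks) $317 million: a Bank of Canada asset is shed → −$317M.
Currency withdrawal $786 million: only the composition of liabilities changes → 0.
Net: 0 − 753 − 317 + 0 = -$1070 million.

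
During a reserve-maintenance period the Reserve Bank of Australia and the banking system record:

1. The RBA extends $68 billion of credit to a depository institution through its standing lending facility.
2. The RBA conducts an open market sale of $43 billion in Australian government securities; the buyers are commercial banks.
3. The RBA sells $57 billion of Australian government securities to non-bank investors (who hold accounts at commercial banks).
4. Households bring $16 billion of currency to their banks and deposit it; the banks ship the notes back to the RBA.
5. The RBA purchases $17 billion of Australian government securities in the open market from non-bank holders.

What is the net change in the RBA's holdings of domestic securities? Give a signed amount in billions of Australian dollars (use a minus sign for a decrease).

Discount-window loan $68 billion: the RBA's securities portfolio is untouched → 0.
OMO sale (to banks) $43 billion: securities removed from the RBA's portfolio → −$43B.
Asset sale (to non-banks) $57 billion: securities removed from the RBA's portfolio → −$57B.
Currency deposit $16 billion: the RBA's securities portfolio is untouched → 0.
Asset purchase (from non-banks) $17 billion: securities added to the RBA's portfolio → +$17B.
Net: 0 − 43 − 57 + 0 + 17 = -$83 billion.

-$83 billion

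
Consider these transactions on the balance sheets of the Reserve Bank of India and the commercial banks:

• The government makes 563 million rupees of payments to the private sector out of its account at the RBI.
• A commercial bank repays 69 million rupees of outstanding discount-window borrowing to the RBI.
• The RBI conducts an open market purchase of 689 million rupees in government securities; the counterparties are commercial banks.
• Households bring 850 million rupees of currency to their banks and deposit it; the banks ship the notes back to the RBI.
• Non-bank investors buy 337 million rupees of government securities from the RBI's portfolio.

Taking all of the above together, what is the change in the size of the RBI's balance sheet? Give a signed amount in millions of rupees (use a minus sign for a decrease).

+283 million

RBI balance sheet:
  Assets:      Securities +352M, Loans to banks −69M
  Liabilities: Bank reserves +1696M, Currency in circulation −850M, Government deposits −563M
Commercial banking system:
  Assets:      Reserves at CB +1696M, Securities −689M
  Liabilities: Checkable deposits +1076M, Borrowings from CB −69M
Change in total RBI assets = +283 million.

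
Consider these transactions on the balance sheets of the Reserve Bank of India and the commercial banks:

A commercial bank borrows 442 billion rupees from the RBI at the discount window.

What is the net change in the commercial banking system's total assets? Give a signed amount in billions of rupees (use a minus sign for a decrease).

+442 billion

Discount-window loan 442 billion rupees: bank balance sheets expand → +442B.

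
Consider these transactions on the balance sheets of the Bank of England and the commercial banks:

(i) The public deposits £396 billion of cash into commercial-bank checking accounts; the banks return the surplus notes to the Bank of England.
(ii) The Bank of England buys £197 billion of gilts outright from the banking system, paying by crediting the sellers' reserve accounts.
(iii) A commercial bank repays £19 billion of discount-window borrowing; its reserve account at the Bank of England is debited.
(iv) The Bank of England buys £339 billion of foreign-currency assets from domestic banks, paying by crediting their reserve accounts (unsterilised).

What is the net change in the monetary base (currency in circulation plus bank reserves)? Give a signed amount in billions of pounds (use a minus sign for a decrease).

+£517 billion

Currency deposit £396 billion: just a shift between currency and reserves — both are base money → 0.
OMO purchase (from banks) £197 billion: Bank of England balance sheet expands → +£197B.
Discount-window repayment £19 billion: Bank of England balance sheet contracts → −£19B.
FX purchase £339 billion: Bank of England balance sheet expands → +£339B.
Net: 0 + 197 − 19 + 339 = +£517 billion.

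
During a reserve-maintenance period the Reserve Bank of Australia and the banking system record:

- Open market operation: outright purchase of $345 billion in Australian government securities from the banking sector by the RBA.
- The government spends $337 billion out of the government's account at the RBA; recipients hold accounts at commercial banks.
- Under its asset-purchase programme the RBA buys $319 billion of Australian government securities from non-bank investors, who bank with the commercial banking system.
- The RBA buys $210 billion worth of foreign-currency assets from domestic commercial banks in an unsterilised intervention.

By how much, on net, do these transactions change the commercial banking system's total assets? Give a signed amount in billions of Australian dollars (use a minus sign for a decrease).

OMO purchase (from banks) $345 billion: just an asset swap on bank balance sheets → 0.
Government spending $337 billion: bank balance sheets expand → +$337B.
Asset purchase (from non-banks) $319 billion: bank balance sheets expand → +$319B.
FX purchase $210 billion: just an asset swap on bank balance sheets → 0.
Net: 0 + 337 + 319 + 0 = +$656 billion.

+$656 billion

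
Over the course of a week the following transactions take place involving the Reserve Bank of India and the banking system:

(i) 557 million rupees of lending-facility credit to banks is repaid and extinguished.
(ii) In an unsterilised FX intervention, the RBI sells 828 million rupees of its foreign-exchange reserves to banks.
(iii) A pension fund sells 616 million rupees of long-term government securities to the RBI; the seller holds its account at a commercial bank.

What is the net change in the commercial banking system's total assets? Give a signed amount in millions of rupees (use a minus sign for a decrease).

+59 million

RBI balance sheet:
  Assets:      Securities +616M, Loans to banks −557M, Foreign assets −828M
  Liabilities: Bank reserves −769M
Commercial banking system:
  Assets:      Reserves at CB −769M, Foreign assets +828M
  Liabilities: Checkable deposits +616M, Borrowings from CB −557M
Change in total bank assets = +59 million.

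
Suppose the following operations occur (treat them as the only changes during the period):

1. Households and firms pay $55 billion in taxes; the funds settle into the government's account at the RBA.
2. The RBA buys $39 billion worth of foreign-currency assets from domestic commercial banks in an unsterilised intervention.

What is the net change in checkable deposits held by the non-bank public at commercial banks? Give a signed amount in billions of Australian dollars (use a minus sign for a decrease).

-$55 billion

RBA balance sheet:
  Assets:      Foreign assets +$39B
  Liabilities: Bank reserves −$16B, Government deposits +$55B
Commercial banking system:
  Assets:      Reserves at CB −$16B, Foreign assets −$39B
  Liabilities: Checkable deposits −$55B
So the change in checkable deposits held by the non-bank public at commercial banks is -$55 billion.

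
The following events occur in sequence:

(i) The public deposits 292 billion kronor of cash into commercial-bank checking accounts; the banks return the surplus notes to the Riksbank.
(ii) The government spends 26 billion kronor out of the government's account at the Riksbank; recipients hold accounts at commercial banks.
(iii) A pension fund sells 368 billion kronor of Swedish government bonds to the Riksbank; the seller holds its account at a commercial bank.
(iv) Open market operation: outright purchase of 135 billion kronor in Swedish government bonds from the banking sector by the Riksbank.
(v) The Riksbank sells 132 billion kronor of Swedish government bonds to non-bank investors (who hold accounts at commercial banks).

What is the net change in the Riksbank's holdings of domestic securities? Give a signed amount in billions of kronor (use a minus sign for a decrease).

+371 billion

Riksbank balance sheet:
  Assets:      Securities +371B
  Liabilities: Bank reserves +689B, Currency in circulation −292B, Government deposits −26B
So the change in the Riksbank's holdings of domestic securities is +371 billion.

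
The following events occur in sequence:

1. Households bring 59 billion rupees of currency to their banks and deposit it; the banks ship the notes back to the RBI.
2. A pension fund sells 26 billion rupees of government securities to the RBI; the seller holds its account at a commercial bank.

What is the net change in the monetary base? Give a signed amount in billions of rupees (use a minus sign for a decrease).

RBI balance sheet:
  Assets:      Securities +26B
  Liabilities: Bank reserves +85B, Currency in circulation −59B
Commercial banking system:
  Assets:      Reserves at CB +85B
  Liabilities: Checkable deposits +85B
Monetary base = currency + reserves: −59B + (+85B) = +26 billion.

+26 billion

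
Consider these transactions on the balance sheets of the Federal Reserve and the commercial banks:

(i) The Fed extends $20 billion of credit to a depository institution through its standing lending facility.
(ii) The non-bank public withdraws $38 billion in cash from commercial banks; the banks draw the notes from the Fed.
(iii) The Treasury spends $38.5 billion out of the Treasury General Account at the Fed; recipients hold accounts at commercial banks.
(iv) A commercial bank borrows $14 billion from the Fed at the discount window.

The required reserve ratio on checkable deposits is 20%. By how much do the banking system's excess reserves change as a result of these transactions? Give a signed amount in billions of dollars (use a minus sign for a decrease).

+$34.4 billion

Discount-window loan $20 billion: reserves +$20B, deposits 0.
Currency withdrawal $38 billion: reserves −$38B, deposits −$38B.
Government spending $38.5 billion: reserves +$38.5B, deposits +$38.5B.
Discount-window loan $14 billion: reserves +$14B, deposits 0.
Totals: Δreserves = +$34.5B, Δdeposits = +$0.5B.
Δrequired reserves = 20% × +$0.5B = +$0.1B.
Δexcess reserves = Δreserves − Δrequired = +$34.5B − (+$0.1B) = +$34.4 billion.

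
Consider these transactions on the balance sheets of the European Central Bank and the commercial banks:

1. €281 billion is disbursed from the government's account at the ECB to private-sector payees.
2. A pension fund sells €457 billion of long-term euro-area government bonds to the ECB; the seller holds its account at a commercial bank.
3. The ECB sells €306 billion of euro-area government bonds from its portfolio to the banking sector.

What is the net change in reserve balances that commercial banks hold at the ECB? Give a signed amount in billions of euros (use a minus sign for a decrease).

ECB balance sheet:
  Assets:      Securities +€151B
  Liabilities: Bank reserves +€432B, Government deposits −€281B
So the change in reserve balances that commercial banks hold at the ECB is +€432 billion.

+€432 billion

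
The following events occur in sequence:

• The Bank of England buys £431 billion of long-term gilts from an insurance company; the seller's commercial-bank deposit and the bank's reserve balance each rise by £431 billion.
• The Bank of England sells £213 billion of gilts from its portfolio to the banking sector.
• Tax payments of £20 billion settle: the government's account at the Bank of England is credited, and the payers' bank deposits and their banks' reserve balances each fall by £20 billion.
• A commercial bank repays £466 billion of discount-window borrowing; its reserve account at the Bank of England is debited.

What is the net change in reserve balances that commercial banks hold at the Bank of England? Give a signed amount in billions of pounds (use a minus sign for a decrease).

-£268 billion

Bank of England balance sheet:
  Assets:      Securities +£218B, Loans to banks −£466B
  Liabilities: Bank reserves −£268B, Government deposits +£20B
So the change in reserve balances that commercial banks hold at the Bank of England is -£268 billion.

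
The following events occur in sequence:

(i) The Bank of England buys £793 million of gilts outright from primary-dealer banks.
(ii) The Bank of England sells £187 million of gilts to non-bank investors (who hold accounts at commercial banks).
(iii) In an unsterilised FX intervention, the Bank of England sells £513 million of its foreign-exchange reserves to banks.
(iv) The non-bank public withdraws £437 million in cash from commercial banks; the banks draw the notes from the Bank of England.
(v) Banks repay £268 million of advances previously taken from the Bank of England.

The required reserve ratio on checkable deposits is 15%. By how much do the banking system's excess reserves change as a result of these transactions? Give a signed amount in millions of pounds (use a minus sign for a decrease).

-£518.4 million

OMO purchase (from banks) £793 million: reserves +£793M, deposits 0.
Asset sale (to non-banks) £187 million: reserves −£187M, deposits −£187M.
FX sale £513 million: reserves −£513M, deposits 0.
Currency withdrawal £437 million: reserves −£437M, deposits −£437M.
Discount-window repayment £268 million: reserves −£268M, deposits 0.
Totals: Δreserves = −£612M, Δdeposits = −£624M.
Δrequired reserves = 15% × −£624M = −£93.6M.
Δexcess reserves = Δreserves − Δrequired = −£612M − (−£93.6M) = -£518.4 million.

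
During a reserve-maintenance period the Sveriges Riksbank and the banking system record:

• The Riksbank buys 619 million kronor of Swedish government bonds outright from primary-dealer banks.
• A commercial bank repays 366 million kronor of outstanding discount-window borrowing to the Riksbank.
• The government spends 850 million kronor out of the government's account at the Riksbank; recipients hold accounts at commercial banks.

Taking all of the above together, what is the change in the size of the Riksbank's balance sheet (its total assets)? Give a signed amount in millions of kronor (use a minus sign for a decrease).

+253 million

Riksbank balance sheet:
  Assets:      Securities +619M, Loans to banks −366M
  Liabilities: Bank reserves +1103M, Government deposits −850M
Change in total Riksbank assets = +253 million.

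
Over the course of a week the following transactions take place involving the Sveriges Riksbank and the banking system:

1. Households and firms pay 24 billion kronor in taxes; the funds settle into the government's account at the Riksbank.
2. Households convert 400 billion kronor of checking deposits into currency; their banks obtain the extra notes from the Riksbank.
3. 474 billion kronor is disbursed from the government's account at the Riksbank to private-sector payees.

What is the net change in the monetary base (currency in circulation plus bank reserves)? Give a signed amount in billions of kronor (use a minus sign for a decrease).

Riksbank balance sheet:
  Assets:      no change
  Liabilities: Bank reserves +50B, Currency in circulation +400B, Government deposits −450B
Monetary base = currency + reserves: +400B + (+50B) = +450 billion.

+450 billion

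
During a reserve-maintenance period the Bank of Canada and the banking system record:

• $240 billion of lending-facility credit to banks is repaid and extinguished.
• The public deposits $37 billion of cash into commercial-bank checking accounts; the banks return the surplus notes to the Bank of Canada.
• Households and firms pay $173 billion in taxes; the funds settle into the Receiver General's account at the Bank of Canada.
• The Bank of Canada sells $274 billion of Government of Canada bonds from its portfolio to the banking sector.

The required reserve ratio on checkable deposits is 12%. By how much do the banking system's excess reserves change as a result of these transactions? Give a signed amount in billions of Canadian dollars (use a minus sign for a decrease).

-$633.68 billion

Discount-window repayment $240 billion: reserves −$240B, deposits 0.
Currency deposit $37 billion: reserves +$37B, deposits +$37B.
Government account inflow $173 billion: reserves −$173B, deposits −$173B.
OMO sale (to banks) $274 billion: reserves −$274B, deposits 0.
Totals: Δreserves = −$650B, Δdeposits = −$136B.
Δrequired reserves = 12% × −$136B = −$16.32B.
Δexcess reserves = Δreserves − Δrequired = −$650B − (−$16.32B) = -$633.68 billion.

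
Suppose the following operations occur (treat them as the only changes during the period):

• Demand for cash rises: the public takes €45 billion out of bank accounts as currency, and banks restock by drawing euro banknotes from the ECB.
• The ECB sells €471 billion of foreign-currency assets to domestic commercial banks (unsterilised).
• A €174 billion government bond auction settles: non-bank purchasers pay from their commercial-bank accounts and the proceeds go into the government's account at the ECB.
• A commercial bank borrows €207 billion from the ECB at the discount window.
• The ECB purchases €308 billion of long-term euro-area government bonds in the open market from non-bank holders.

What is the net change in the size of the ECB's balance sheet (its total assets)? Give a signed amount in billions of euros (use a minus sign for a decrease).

Currency withdrawal €45 billion: only the composition of liabilities changes → 0.
FX sale €471 billion: an ECB asset is shed → −€471B.
Government account inflow €174 billion: only the composition of liabilities changes → 0.
Discount-window loan €207 billion: an ECB asset is acquired → +€207B.
Asset purchase (from non-banks) €308 billion: an ECB asset is acquired → +€308B.
Net: 0 − 471 + 0 + 207 + 308 = +€44 billion.

+€44 billion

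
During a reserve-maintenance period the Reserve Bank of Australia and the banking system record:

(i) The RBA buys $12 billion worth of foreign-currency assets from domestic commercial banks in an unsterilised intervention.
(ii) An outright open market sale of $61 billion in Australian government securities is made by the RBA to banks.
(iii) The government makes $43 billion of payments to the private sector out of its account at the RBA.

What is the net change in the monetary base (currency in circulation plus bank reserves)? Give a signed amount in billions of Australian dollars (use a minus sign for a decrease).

FX purchase $12 billion: RBA balance sheet expands → +$12B.
OMO sale (to banks) $61 billion: RBA balance sheet contracts → −$61B.
Government spending $43 billion: a non-base liability converts back to reserves → +$43B.
Net: 12 − 61 + 43 = -$6 billion.

-$6 billion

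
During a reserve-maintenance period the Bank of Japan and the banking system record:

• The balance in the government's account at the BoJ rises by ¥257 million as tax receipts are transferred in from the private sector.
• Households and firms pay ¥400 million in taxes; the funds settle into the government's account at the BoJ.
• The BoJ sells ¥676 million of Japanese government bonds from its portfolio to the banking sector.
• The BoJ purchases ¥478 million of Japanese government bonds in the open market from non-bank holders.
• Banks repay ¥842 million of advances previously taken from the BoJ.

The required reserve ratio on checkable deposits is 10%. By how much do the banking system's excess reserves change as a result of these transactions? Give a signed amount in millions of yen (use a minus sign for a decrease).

Government account inflow ¥257 million: reserves −¥257M, deposits −¥257M.
Government account inflow ¥400 million: reserves −¥400M, deposits −¥400M.
OMO sale (to banks) ¥676 million: reserves −¥676M, deposits 0.
Asset purchase (from non-banks) ¥478 million: reserves +¥478M, deposits +¥478M.
Discount-window repayment ¥842 million: reserves −¥842M, deposits 0.
Totals: Δreserves = −¥1697M, Δdeposits = −¥179M.
Δrequired reserves = 10% × −¥179M = −¥17.9M.
Δexcess reserves = Δreserves − Δrequired = −¥1697M − (−¥17.9M) = -¥1679.1 million.

-¥1679.1 million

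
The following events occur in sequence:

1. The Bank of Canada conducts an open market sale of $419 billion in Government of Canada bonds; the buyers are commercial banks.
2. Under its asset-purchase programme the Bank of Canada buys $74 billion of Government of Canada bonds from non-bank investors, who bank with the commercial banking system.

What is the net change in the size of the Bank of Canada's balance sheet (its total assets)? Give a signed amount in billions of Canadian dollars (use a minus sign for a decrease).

Bank of Canada balance sheet:
  Assets:      Securities −$345B
  Liabilities: Bank reserves −$345B
Commercial banking system:
  Assets:      Reserves at CB −$345B, Securities +$419B
  Liabilities: Checkable deposits +$74B
Change in total Bank of Canada assets = -$345 billion.

-$345 billion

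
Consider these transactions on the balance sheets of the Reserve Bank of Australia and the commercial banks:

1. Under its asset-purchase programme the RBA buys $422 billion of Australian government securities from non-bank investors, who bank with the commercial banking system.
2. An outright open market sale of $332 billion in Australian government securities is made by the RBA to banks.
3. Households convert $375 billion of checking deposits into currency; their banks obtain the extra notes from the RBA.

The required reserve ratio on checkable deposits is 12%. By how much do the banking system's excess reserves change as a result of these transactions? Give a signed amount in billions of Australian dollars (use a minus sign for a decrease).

Asset purchase (from non-banks) $422 billion: reserves +$422B, deposits +$422B.
OMO sale (to banks) $332 billion: reserves −$332B, deposits 0.
Currency withdrawal $375 billion: reserves −$375B, deposits −$375B.
Totals: Δreserves = −$285B, Δdeposits = +$47B.
Δrequired reserves = 12% × +$47B = +$5.64B.
Δexcess reserves = Δreserves − Δrequired = −$285B − (+$5.64B) = -$290.64 billion.

-$290.64 billion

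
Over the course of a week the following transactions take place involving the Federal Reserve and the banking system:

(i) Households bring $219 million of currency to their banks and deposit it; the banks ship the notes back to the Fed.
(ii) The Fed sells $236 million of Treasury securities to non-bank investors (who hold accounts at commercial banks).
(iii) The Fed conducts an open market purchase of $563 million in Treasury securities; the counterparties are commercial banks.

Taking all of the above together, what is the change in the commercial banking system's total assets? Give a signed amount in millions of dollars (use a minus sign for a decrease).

-$17 million

Fed balance sheet:
  Assets:      Securities +$327M
  Liabilities: Bank reserves +$546M, Currency in circulation −$219M
Commercial banking system:
  Assets:      Reserves at CB +$546M, Securities −$563M
  Liabilities: Checkable deposits −$17M
Change in total bank assets = -$17 million.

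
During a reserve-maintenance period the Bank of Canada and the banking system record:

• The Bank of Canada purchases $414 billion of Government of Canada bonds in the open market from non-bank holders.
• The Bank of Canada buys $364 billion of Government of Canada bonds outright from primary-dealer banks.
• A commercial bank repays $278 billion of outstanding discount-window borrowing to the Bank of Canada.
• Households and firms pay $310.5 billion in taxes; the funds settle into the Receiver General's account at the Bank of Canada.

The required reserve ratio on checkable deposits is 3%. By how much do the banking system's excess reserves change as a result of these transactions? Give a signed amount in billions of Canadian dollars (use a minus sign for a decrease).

+$186.395 billion

Asset purchase (from non-banks) $414 billion: reserves +$414B, deposits +$414B.
OMO purchase (from banks) $364 billion: reserves +$364B, deposits 0.
Discount-window repayment $278 billion: reserves −$278B, deposits 0.
Government account inflow $310.5 billion: reserves −$310.5B, deposits −$310.5B.
Totals: Δreserves = +$189.5B, Δdeposits = +$103.5B.
Δrequired reserves = 3% × +$103.5B = +$3.105B.
Δexcess reserves = Δreserves − Δrequired = +$189.5B − (+$3.105B) = +$186.395 billion.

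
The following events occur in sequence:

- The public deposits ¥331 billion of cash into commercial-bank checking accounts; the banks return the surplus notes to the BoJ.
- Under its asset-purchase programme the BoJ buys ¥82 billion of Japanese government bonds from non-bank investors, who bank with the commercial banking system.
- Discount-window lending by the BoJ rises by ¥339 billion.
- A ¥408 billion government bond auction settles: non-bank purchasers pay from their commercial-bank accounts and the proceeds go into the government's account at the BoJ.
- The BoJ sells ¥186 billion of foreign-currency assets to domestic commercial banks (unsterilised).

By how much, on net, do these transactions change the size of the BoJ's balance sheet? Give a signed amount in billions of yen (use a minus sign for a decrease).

+¥235 billion

Currency deposit ¥331 billion: only the composition of liabilities changes → 0.
Asset purchase (from non-banks) ¥82 billion: a BoJ asset is acquired → +¥82B.
Discount-window loan ¥339 billion: a BoJ asset is acquired → +¥339B.
Government account inflow ¥408 billion: only the composition of liabilities changes → 0.
FX sale ¥186 billion: a BoJ asset is shed → −¥186B.
Net: 0 + 82 + 339 + 0 − 186 = +¥235 billion.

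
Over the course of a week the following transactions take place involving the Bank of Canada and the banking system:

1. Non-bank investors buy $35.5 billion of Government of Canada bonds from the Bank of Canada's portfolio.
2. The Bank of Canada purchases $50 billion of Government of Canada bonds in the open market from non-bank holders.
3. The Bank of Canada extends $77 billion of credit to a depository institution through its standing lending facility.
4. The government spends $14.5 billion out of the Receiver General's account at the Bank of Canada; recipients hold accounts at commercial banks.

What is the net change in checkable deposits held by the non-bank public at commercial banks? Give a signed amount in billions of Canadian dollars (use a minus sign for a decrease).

Asset sale (to non-banks) $35.5 billion: non-bank counterparties' bank balances fall → −$35.5B.
Asset purchase (from non-banks) $50 billion: non-bank counterparties' bank balances rise → +$50B.
Discount-window loan $77 billion: the counterparty is a bank, so public deposits are unchanged → 0.
Government spending $14.5 billion: non-bank counterparties' bank balances rise → +$14.5B.
Net: −35.5 + 50 + 0 + 14.5 = +$29 billion.

+$29 billion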